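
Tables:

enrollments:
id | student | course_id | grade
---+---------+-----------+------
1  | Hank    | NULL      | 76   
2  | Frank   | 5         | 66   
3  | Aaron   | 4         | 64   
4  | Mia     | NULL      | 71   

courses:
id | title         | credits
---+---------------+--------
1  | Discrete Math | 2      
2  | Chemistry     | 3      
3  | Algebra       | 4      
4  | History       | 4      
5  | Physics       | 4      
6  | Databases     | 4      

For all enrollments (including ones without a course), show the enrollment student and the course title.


LEFT JOIN keeps every row from enrollments (the left table); where course_id has no match in courses, the course columns become NULL. Walk through each enrollment:
  - enrollment 1 (Hank): course_id=NULL, no match -> kept with NULL
  - enrollment 2 (Frank): course_id=5 -> matches Physics
  - enrollment 3 (Aaron): course_id=4 -> matches History
  - enrollment 4 (Mia): course_id=NULL, no match -> kept with NULL
All 4 rows appear; 2 have NULL course.

SQL:
SELECT a.student, b.title AS course
FROM enrollments a
LEFT JOIN courses b ON a.course_id = b.id

Result:
student | course 
--------+--------
Hank    | NULL   
Frank   | Physics
Aaron   | History
Mia     | NULL   


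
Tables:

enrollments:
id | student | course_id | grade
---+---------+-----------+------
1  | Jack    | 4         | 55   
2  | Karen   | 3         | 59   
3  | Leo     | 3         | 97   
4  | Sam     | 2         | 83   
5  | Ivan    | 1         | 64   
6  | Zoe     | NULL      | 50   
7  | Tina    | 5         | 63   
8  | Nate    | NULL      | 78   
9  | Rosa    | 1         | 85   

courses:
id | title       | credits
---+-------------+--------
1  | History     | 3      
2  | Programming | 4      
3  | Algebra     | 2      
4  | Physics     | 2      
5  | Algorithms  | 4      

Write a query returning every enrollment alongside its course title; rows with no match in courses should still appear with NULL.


LEFT JOIN keeps every row from enrollments (the left table); where course_id has no match in courses, the course columns become NULL. Walk through each enrollment:
  - enrollment 1 (Jack): course_id=4 -> matches Physics
  - enrollment 2 (Karen): course_id=3 -> matches Algebra
  - enrollment 3 (Leo): course_id=3 -> matches Algebra
  - enrollment 4 (Sam): course_id=2 -> matches Programming
  - enrollment 5 (Ivan): course_id=1 -> matches History
  - enrollment 6 (Zoe): course_id=NULL, no match -> kept with NULL
  - enrollment 7 (Tina): course_id=5 -> matches Algorithms
  - enrollment 8 (Nate): course_id=NULL, no match -> kept with NULL
  - enrollment 9 (Rosa): course_id=1 -> matches History
All 9 rows appear; 2 have NULL course.

SQL:
SELECT a.student, b.title AS course
FROM enrollments a
LEFT JOIN courses b ON a.course_id = b.id

Result:
student | course     
--------+------------
Jack    | Physics    
Karen   | Algebra    
Leo     | Algebra    
Sam     | Programming
Ivan    | History    
Zoe     | NULL       
Tina    | Algorithms 
Nate    | NULL       
Rosa    | History    


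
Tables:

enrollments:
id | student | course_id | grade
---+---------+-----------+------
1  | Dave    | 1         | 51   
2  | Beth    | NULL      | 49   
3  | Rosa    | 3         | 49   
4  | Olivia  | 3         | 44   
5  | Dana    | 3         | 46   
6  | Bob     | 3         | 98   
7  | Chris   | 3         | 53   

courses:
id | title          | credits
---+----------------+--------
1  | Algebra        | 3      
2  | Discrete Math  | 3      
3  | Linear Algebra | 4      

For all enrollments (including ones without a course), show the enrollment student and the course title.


LEFT JOIN keeps every row from enrollments (the left table); where course_id has no match in courses, the course columns become NULL. Walk through each enrollment:
  - enrollment 1 (Dave): course_id=1 -> matches Algebra
  - enrollment 2 (Beth): course_id=NULL, no match -> kept with NULL
  - enrollment 3 (Rosa): course_id=3 -> matches Linear Algebra
  - enrollment 4 (Olivia): course_id=3 -> matches Linear Algebra
  - enrollment 5 (Dana): course_id=3 -> matches Linear Algebra
  - enrollment 6 (Bob): course_id=3 -> matches Linear Algebra
  - enrollment 7 (Chris): course_id=3 -> matches Linear Algebra
All 7 rows appear; 1 has NULL course.

SQL:
SELECT a.student, b.title AS course
FROM enrollments a
LEFT JOIN courses b ON a.course_id = b.id

Result:
student | course        
--------+---------------
Dave    | Algebra       
Beth    | NULL          
Rosa    | Linear Algebra
Olivia  | Linear Algebra
Dana    | Linear Algebra
Bob     | Linear Algebra
Chris   | Linear Algebra


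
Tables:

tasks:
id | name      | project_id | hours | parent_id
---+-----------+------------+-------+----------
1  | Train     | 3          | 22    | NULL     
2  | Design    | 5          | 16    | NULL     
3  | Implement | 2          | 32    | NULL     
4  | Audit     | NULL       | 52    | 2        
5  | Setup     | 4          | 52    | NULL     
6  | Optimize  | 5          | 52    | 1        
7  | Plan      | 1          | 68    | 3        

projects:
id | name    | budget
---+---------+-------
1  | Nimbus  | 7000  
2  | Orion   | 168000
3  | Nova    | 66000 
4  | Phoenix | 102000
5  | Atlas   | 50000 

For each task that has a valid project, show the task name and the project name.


INNER JOIN keeps only tasks rows whose project_id matches an id in projects. Walk through each task:
  - task 1 (Train): project_id=3 -> matches Nova
  - task 2 (Design): project_id=5 -> matches Atlas
  - task 3 (Implement): project_id=2 -> matches Orion
  - task 4 (Audit): project_id=NULL, no match -> dropped
  - task 5 (Setup): project_id=4 -> matches Phoenix
  - task 6 (Optimize): project_id=5 -> matches Atlas
  - task 7 (Plan): project_id=1 -> matches Nimbus
So 1 of 7 rows is dropped.

SQL:
SELECT a.name, b.name AS project
FROM tasks a
INNER JOIN projects b ON a.project_id = b.id

Result:
name      | project
----------+--------
Train     | Nova   
Design    | Atlas  
Implement | Orion  
Setup     | Phoenix
Optimize  | Atlas  
Plan      | Nimbus 


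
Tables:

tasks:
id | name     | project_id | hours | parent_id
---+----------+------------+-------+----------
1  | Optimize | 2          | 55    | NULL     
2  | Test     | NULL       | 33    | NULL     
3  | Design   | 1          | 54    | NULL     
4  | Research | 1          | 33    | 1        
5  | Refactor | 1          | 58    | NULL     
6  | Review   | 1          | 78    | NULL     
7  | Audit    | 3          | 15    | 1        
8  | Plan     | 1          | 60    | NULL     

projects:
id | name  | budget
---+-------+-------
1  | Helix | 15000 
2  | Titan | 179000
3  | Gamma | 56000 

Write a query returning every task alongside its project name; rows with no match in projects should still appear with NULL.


LEFT JOIN keeps every row from tasks (the left table); where project_id has no match in projects, the project columns become NULL. Walk through each task:
  - task 1 (Optimize): project_id=2 -> matches Titan
  - task 2 (Test): project_id=NULL, no match -> kept with NULL
  - task 3 (Design): project_id=1 -> matches Helix
  - task 4 (Research): project_id=1 -> matches Helix
  - task 5 (Refactor): project_id=1 -> matches Helix
  - task 6 (Review): project_id=1 -> matches Helix
  - task 7 (Audit): project_id=3 -> matches Gamma
  - task 8 (Plan): project_id=1 -> matches Helix
All 8 rows appear; 1 has NULL project.

SQL:
SELECT a.name, b.name AS project
FROM tasks a
LEFT JOIN projects b ON a.project_id = b.id

Result:
name     | project
---------+--------
Optimize | Titan  
Test     | NULL   
Design   | Helix  
Research | Helix  
Refactor | Helix  
Review   | Helix  
Audit    | Gamma  
Plan     | Helix  


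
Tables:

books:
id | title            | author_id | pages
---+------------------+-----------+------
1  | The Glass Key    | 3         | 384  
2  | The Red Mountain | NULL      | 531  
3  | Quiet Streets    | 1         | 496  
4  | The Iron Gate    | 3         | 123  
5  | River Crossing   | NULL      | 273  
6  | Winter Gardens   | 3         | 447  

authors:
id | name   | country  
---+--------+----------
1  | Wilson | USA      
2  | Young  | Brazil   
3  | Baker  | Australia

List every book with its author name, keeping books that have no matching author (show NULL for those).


LEFT JOIN keeps every row from books (the left table); where author_id has no match in authors, the author columns become NULL. Walk through each book:
  - book 1 (The Glass Key): author_id=3 -> matches Baker
  - book 2 (The Red Mountain): author_id=NULL, no match -> kept with NULL
  - book 3 (Quiet Streets): author_id=1 -> matches Wilson
  - book 4 (The Iron Gate): author_id=3 -> matches Baker
  - book 5 (River Crossing): author_id=NULL, no match -> kept with NULL
  - book 6 (Winter Gardens): author_id=3 -> matches Baker
All 6 rows appear; 2 have NULL author.

SQL:
SELECT a.title, b.name AS author
FROM books a
LEFT JOIN authors b ON a.author_id = b.id

Result:
title            | author
-----------------+-------
The Glass Key    | Baker 
The Red Mountain | NULL  
Quiet Streets    | Wilson
The Iron Gate    | Baker 
River Crossing   | NULL  
Winter Gardens   | Baker 


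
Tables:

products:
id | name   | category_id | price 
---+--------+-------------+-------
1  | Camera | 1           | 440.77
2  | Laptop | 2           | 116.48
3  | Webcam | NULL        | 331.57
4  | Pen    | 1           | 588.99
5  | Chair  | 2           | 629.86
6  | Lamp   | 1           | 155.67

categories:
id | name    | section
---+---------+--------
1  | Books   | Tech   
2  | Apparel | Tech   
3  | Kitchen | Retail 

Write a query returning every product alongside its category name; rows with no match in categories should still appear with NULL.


LEFT JOIN keeps every row from products (the left table); where category_id has no match in categories, the category columns become NULL. Walk through each product:
  - product 1 (Camera): category_id=1 -> matches Books
  - product 2 (Laptop): category_id=2 -> matches Apparel
  - product 3 (Webcam): category_id=NULL, no match -> kept with NULL
  - product 4 (Pen): category_id=1 -> matches Books
  - product 5 (Chair): category_id=2 -> matches Apparel
  - product 6 (Lamp): category_id=1 -> matches Books
All 6 rows appear; 1 has NULL category.

SQL:
SELECT a.name, b.name AS category
FROM products a
LEFT JOIN categories b ON a.category_id = b.id

Result:
name   | category
-------+---------
Camera | Books   
Laptop | Apparel 
Webcam | NULL    
Pen    | Books   
Chair  | Apparel 
Lamp   | Books   


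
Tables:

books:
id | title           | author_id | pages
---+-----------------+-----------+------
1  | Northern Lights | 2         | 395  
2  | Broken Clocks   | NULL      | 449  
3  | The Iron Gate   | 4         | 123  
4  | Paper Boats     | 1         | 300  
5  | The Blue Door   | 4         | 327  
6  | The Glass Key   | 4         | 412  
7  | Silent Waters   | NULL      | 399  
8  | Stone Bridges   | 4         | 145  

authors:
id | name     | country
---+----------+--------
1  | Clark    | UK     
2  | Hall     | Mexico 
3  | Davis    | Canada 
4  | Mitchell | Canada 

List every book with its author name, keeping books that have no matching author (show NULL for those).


LEFT JOIN keeps every row from books (the left table); where author_id has no match in authors, the author columns become NULL. Walk through each book:
  - book 1 (Northern Lights): author_id=2 -> matches Hall
  - book 2 (Broken Clocks): author_id=NULL, no match -> kept with NULL
  - book 3 (The Iron Gate): author_id=4 -> matches Mitchell
  - book 4 (Paper Boats): author_id=1 -> matches Clark
  - book 5 (The Blue Door): author_id=4 -> matches Mitchell
  - book 6 (The Glass Key): author_id=4 -> matches Mitchell
  - book 7 (Silent Waters): author_id=NULL, no match -> kept with NULL
  - book 8 (Stone Bridges): author_id=4 -> matches Mitchell
All 8 rows appear; 2 have NULL author.

SQL:
SELECT a.title, b.name AS author
FROM books a
LEFT JOIN authors b ON a.author_id = b.id

Result:
title           | author  
----------------+---------
Northern Lights | Hall    
Broken Clocks   | NULL    
The Iron Gate   | Mitchell
Paper Boats     | Clark   
The Blue Door   | Mitchell
The Glass Key   | Mitchell
Silent Waters   | NULL    
Stone Bridges   | Mitchell


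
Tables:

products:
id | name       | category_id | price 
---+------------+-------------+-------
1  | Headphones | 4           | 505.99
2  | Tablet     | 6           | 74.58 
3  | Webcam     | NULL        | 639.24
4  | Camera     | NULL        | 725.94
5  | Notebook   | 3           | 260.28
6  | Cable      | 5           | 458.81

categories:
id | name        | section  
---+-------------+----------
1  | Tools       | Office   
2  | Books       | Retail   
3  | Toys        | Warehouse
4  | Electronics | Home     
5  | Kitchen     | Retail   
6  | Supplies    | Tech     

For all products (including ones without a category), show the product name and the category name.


LEFT JOIN keeps every row from products (the left table); where category_id has no match in categories, the category columns become NULL. Walk through each product:
  - product 1 (Headphones): category_id=4 -> matches Electronics
  - product 2 (Tablet): category_id=6 -> matches Supplies
  - product 3 (Webcam): category_id=NULL, no match -> kept with NULL
  - product 4 (Camera): category_id=NULL, no match -> kept with NULL
  - product 5 (Notebook): category_id=3 -> matches Toys
  - product 6 (Cable): category_id=5 -> matches Kitchen
All 6 rows appear; 2 have NULL category.

SQL:
SELECT a.name, b.name AS category
FROM products a
LEFT JOIN categories b ON a.category_id = b.id

Result:
name       | category   
-----------+------------
Headphones | Electronics
Tablet     | Supplies   
Webcam     | NULL       
Camera     | NULL       
Notebook   | Toys       
Cable      | Kitchen    


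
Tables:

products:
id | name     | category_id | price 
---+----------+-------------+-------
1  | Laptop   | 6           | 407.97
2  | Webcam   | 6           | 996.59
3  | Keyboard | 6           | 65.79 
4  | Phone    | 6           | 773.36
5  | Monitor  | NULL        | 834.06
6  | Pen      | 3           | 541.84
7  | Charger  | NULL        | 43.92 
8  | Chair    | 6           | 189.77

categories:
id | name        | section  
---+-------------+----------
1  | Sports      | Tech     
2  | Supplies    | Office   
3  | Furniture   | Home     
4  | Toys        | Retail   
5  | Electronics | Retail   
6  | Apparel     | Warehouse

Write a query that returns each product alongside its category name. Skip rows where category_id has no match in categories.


INNER JOIN keeps only products rows whose category_id matches an id in categories. Walk through each product:
  - product 1 (Laptop): category_id=6 -> matches Apparel
  - product 2 (Webcam): category_id=6 -> matches Apparel
  - product 3 (Keyboard): category_id=6 -> matches Apparel
  - product 4 (Phone): category_id=6 -> matches Apparel
  - product 5 (Monitor): category_id=NULL, no match -> dropped
  - product 6 (Pen): category_id=3 -> matches Furniture
  - product 7 (Charger): category_id=NULL, no match -> dropped
  - product 8 (Chair): category_id=6 -> matches Apparel
So 2 of 8 rows are dropped.

SQL:
SELECT a.name, b.name AS category
FROM products a
INNER JOIN categories b ON a.category_id = b.id

Result:
name     | category 
---------+----------
Laptop   | Apparel  
Webcam   | Apparel  
Keyboard | Apparel  
Phone    | Apparel  
Pen      | Furniture
Chair    | Apparel  


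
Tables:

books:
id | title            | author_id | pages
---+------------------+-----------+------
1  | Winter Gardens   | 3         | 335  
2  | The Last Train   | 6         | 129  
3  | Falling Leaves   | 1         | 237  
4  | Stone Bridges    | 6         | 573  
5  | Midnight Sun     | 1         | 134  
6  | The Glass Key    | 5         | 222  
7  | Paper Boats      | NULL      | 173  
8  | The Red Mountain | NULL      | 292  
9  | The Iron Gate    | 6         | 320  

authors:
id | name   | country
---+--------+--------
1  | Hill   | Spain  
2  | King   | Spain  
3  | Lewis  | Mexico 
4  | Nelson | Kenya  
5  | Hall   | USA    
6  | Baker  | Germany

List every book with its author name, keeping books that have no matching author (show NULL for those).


LEFT JOIN keeps every row from books (the left table); where author_id has no match in authors, the author columns become NULL. Walk through each book:
  - book 1 (Winter Gardens): author_id=3 -> matches Lewis
  - book 2 (The Last Train): author_id=6 -> matches Baker
  - book 3 (Falling Leaves): author_id=1 -> matches Hill
  - book 4 (Stone Bridges): author_id=6 -> matches Baker
  - book 5 (Midnight Sun): author_id=1 -> matches Hill
  - book 6 (The Glass Key): author_id=5 -> matches Hall
  - book 7 (Paper Boats): author_id=NULL, no match -> kept with NULL
  - book 8 (The Red Mountain): author_id=NULL, no match -> kept with NULL
  - book 9 (The Iron Gate): author_id=6 -> matches Baker
All 9 rows appear; 2 have NULL author.

SQL:
SELECT a.title, b.name AS author
FROM books a
LEFT JOIN authors b ON a.author_id = b.id

Result:
title            | author
-----------------+-------
Winter Gardens   | Lewis 
The Last Train   | Baker 
Falling Leaves   | Hill  
Stone Bridges    | Baker 
Midnight Sun     | Hill  
The Glass Key    | Hall  
Paper Boats      | NULL  
The Red Mountain | NULL  
The Iron Gate    | Baker 


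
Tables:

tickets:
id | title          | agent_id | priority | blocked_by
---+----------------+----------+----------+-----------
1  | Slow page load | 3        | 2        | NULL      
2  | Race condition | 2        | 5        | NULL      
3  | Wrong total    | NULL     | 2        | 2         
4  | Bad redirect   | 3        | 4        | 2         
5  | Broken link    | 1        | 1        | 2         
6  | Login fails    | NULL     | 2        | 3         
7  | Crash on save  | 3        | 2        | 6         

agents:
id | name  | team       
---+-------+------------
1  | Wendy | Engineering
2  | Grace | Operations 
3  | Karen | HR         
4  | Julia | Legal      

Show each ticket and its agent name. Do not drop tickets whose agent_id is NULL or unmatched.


LEFT JOIN keeps every row from tickets (the left table); where agent_id has no match in agents, the agent columns become NULL. Walk through each ticket:
  - ticket 1 (Slow page load): agent_id=3 -> matches Karen
  - ticket 2 (Race condition): agent_id=2 -> matches Grace
  - ticket 3 (Wrong total): agent_id=NULL, no match -> kept with NULL
  - ticket 4 (Bad redirect): agent_id=3 -> matches Karen
  - ticket 5 (Broken link): agent_id=1 -> matches Wendy
  - ticket 6 (Login fails): agent_id=NULL, no match -> kept with NULL
  - ticket 7 (Crash on save): agent_id=3 -> matches Karen
All 7 rows appear; 2 have NULL agent.

SQL:
SELECT a.title, b.name AS agent
FROM tickets a
LEFT JOIN agents b ON a.agent_id = b.id

Result:
title          | agent
---------------+------
Slow page load | Karen
Race condition | Grace
Wrong total    | NULL 
Bad redirect   | Karen
Broken link    | Wendy
Login fails    | NULL 
Crash on save  | Karen


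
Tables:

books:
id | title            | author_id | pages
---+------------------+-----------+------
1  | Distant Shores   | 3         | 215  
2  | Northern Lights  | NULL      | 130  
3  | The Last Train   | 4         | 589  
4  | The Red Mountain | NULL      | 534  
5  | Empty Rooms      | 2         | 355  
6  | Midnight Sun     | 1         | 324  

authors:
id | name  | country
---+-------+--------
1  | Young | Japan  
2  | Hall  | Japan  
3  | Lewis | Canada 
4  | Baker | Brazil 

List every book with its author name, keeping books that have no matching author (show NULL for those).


LEFT JOIN keeps every row from books (the left table); where author_id has no match in authors, the author columns become NULL. Walk through each book:
  - book 1 (Distant Shores): author_id=3 -> matches Lewis
  - book 2 (Northern Lights): author_id=NULL, no match -> kept with NULL
  - book 3 (The Last Train): author_id=4 -> matches Baker
  - book 4 (The Red Mountain): author_id=NULL, no match -> kept with NULL
  - book 5 (Empty Rooms): author_id=2 -> matches Hall
  - book 6 (Midnight Sun): author_id=1 -> matches Young
All 6 rows appear; 2 have NULL author.

SQL:
SELECT a.title, b.name AS author
FROM books a
LEFT JOIN authors b ON a.author_id = b.id

Result:
title            | author
-----------------+-------
Distant Shores   | Lewis 
Northern Lights  | NULL  
The Last Train   | Baker 
The Red Mountain | NULL  
Empty Rooms      | Hall  
Midnight Sun     | Young 


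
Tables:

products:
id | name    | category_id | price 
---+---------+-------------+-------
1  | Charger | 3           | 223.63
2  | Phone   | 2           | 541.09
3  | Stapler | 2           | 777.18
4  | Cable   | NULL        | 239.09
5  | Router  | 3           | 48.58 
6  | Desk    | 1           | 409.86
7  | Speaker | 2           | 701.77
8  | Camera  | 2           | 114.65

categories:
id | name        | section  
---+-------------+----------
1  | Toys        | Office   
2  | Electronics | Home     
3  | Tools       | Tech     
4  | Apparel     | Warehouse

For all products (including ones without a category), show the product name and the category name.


LEFT JOIN keeps every row from products (the left table); where category_id has no match in categories, the category columns become NULL. Walk through each product:
  - product 1 (Charger): category_id=3 -> matches Tools
  - product 2 (Phone): category_id=2 -> matches Electronics
  - product 3 (Stapler): category_id=2 -> matches Electronics
  - product 4 (Cable): category_id=NULL, no match -> kept with NULL
  - product 5 (Router): category_id=3 -> matches Tools
  - product 6 (Desk): category_id=1 -> matches Toys
  - product 7 (Speaker): category_id=2 -> matches Electronics
  - product 8 (Camera): category_id=2 -> matches Electronics
All 8 rows appear; 1 has NULL category.

SQL:
SELECT a.name, b.name AS category
FROM products a
LEFT JOIN categories b ON a.category_id = b.id

Result:
name    | category   
--------+------------
Charger | Tools      
Phone   | Electronics
Stapler | Electronics
Cable   | NULL       
Router  | Tools      
Desk    | Toys       
Speaker | Electronics
Camera  | Electronics


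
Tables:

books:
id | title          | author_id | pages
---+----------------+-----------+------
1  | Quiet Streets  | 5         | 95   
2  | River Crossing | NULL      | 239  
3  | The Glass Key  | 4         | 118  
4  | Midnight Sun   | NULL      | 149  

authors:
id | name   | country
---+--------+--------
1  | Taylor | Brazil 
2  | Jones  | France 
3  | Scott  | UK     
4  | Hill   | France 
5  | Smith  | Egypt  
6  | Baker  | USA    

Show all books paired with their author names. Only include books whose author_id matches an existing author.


INNER JOIN keeps only books rows whose author_id matches an id in authors. Walk through each book:
  - book 1 (Quiet Streets): author_id=5 -> matches Smith
  - book 2 (River Crossing): author_id=NULL, no match -> dropped
  - book 3 (The Glass Key): author_id=4 -> matches Hill
  - book 4 (Midnight Sun): author_id=NULL, no match -> dropped
So 2 of 4 rows are dropped.

SQL:
SELECT a.title, b.name AS author
FROM books a
INNER JOIN authors b ON a.author_id = b.id

Result:
title         | author
--------------+-------
Quiet Streets | Smith 
The Glass Key | Hill  


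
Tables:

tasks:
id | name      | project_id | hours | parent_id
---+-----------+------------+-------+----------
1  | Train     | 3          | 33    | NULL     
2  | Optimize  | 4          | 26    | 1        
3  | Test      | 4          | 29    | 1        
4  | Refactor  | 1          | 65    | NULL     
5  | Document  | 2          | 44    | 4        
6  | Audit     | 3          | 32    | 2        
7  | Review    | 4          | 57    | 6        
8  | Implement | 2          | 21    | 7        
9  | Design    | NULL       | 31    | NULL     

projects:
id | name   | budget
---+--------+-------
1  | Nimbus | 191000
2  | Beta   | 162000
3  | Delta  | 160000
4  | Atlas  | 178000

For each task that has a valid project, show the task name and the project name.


INNER JOIN keeps only tasks rows whose project_id matches an id in projects. Walk through each task:
  - task 1 (Train): project_id=3 -> matches Delta
  - task 2 (Optimize): project_id=4 -> matches Atlas
  - task 3 (Test): project_id=4 -> matches Atlas
  - task 4 (Refactor): project_id=1 -> matches Nimbus
  - task 5 (Document): project_id=2 -> matches Beta
  - task 6 (Audit): project_id=3 -> matches Delta
  - task 7 (Review): project_id=4 -> matches Atlas
  - task 8 (Implement): project_id=2 -> matches Beta
  - task 9 (Design): project_id=NULL, no match -> dropped
So 1 of 9 rows is dropped.

SQL:
SELECT a.name, b.name AS project
FROM tasks a
INNER JOIN projects b ON a.project_id = b.id

Result:
name      | project
----------+--------
Train     | Delta  
Optimize  | Atlas  
Test      | Atlas  
Refactor  | Nimbus 
Document  | Beta   
Audit     | Delta  
Review    | Atlas  
Implement | Beta   


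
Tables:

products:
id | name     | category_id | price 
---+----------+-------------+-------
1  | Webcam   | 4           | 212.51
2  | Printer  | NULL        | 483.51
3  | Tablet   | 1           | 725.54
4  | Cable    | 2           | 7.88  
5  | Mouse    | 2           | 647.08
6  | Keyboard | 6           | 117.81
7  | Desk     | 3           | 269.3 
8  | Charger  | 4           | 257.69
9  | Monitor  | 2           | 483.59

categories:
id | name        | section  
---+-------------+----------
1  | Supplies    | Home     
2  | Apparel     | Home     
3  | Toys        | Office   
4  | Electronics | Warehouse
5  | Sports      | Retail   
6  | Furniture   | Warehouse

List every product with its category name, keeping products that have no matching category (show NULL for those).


LEFT JOIN keeps every row from products (the left table); where category_id has no match in categories, the category columns become NULL. Walk through each product:
  - product 1 (Webcam): category_id=4 -> matches Electronics
  - product 2 (Printer): category_id=NULL, no match -> kept with NULL
  - product 3 (Tablet): category_id=1 -> matches Supplies
  - product 4 (Cable): category_id=2 -> matches Apparel
  - product 5 (Mouse): category_id=2 -> matches Apparel
  - product 6 (Keyboard): category_id=6 -> matches Furniture
  - product 7 (Desk): category_id=3 -> matches Toys
  - product 8 (Charger): category_id=4 -> matches Electronics
  - product 9 (Monitor): category_id=2 -> matches Apparel
All 9 rows appear; 1 has NULL category.

SQL:
SELECT a.name, b.name AS category
FROM products a
LEFT JOIN categories b ON a.category_id = b.id

Result:
name     | category   
---------+------------
Webcam   | Electronics
Printer  | NULL       
Tablet   | Supplies   
Cable    | Apparel    
Mouse    | Apparel    
Keyboard | Furniture  
Desk     | Toys       
Charger  | Electronics
Monitor  | Apparel    


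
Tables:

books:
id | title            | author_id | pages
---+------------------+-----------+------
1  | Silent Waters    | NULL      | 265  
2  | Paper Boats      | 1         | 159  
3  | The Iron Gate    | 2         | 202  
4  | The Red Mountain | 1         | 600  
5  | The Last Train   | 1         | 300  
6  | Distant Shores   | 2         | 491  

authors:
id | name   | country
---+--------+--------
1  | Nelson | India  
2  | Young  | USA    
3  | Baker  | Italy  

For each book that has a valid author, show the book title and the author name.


INNER JOIN keeps only books rows whose author_id matches an id in authors. Walk through each book:
  - book 1 (Silent Waters): author_id=NULL, no match -> dropped
  - book 2 (Paper Boats): author_id=1 -> matches Nelson
  - book 3 (The Iron Gate): author_id=2 -> matches Young
  - book 4 (The Red Mountain): author_id=1 -> matches Nelson
  - book 5 (The Last Train): author_id=1 -> matches Nelson
  - book 6 (Distant Shores): author_id=2 -> matches Young
So 1 of 6 rows is dropped.

SQL:
SELECT a.title, b.name AS author
FROM books a
INNER JOIN authors b ON a.author_id = b.id

Result:
title            | author
-----------------+-------
Paper Boats      | Nelson
The Iron Gate    | Young 
The Red Mountain | Nelson
The Last Train   | Nelson
Distant Shores   | Young 


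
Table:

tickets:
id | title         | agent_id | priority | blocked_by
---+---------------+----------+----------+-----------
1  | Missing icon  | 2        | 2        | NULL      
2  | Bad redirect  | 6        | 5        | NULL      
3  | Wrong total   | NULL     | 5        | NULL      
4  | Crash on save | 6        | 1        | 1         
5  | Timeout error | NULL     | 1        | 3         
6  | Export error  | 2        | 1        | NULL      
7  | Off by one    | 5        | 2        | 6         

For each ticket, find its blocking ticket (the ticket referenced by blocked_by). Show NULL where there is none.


This is a self-join: tickets is joined to a second copy of itself, matching each row's blocked_by to another row's id. Use LEFT JOIN so rows with blocked_by=NULL are kept.
  - ticket 1 (Missing icon): blocked_by=NULL -> NULL
  - ticket 2 (Bad redirect): blocked_by=NULL -> NULL
  - ticket 3 (Wrong total): blocked_by=NULL -> NULL
  - ticket 4 (Crash on save): blocked_by=1 -> Missing icon
  - ticket 5 (Timeout error): blocked_by=3 -> Wrong total
  - ticket 6 (Export error): blocked_by=NULL -> NULL
  - ticket 7 (Off by one): blocked_by=6 -> Export error

SQL:
SELECT a.title AS item, b.title AS blocked_by
FROM tickets a
LEFT JOIN tickets b ON a.blocked_by = b.id

Result:
item          | blocked_by  
--------------+-------------
Missing icon  | NULL        
Bad redirect  | NULL        
Wrong total   | NULL        
Crash on save | Missing icon
Timeout error | Wrong total 
Export error  | NULL        
Off by one    | Export error


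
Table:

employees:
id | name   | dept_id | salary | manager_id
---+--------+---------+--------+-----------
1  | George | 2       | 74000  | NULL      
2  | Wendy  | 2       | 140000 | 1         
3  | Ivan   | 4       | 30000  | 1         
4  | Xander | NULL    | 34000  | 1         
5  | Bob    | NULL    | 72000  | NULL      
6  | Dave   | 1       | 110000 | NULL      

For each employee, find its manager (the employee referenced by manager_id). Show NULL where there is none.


This is a self-join: employees is joined to a second copy of itself, matching each row's manager_id to another row's id. Use LEFT JOIN so rows with manager_id=NULL are kept.
  - employee 1 (George): manager_id=NULL -> NULL
  - employee 2 (Wendy): manager_id=1 -> George
  - employee 3 (Ivan): manager_id=1 -> George
  - employee 4 (Xander): manager_id=1 -> George
  - employee 5 (Bob): manager_id=NULL -> NULL
  - employee 6 (Dave): manager_id=NULL -> NULL

SQL:
SELECT a.name AS item, b.name AS manager
FROM employees a
LEFT JOIN employees b ON a.manager_id = b.id

Result:
item   | manager
-------+--------
George | NULL   
Wendy  | George 
Ivan   | George 
Xander | George 
Bob    | NULL   
Dave   | NULL   


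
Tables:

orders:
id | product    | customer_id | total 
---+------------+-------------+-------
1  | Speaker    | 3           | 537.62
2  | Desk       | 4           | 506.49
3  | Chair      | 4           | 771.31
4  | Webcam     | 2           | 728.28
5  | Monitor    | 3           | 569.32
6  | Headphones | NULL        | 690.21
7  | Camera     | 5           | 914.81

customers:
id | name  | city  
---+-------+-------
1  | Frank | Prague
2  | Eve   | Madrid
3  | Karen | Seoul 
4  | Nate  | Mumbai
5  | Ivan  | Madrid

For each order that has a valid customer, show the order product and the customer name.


INNER JOIN keeps only orders rows whose customer_id matches an id in customers. Walk through each order:
  - order 1 (Speaker): customer_id=3 -> matches Karen
  - order 2 (Desk): customer_id=4 -> matches Nate
  - order 3 (Chair): customer_id=4 -> matches Nate
  - order 4 (Webcam): customer_id=2 -> matches Eve
  - order 5 (Monitor): customer_id=3 -> matches Karen
  - order 6 (Headphones): customer_id=NULL, no match -> dropped
  - order 7 (Camera): customer_id=5 -> matches Ivan
So 1 of 7 rows is dropped.

SQL:
SELECT a.product, b.name AS customer
FROM orders a
INNER JOIN customers b ON a.customer_id = b.id

Result:
product | customer
--------+---------
Speaker | Karen   
Desk    | Nate    
Chair   | Nate    
Webcam  | Eve     
Monitor | Karen   
Camera  | Ivan    


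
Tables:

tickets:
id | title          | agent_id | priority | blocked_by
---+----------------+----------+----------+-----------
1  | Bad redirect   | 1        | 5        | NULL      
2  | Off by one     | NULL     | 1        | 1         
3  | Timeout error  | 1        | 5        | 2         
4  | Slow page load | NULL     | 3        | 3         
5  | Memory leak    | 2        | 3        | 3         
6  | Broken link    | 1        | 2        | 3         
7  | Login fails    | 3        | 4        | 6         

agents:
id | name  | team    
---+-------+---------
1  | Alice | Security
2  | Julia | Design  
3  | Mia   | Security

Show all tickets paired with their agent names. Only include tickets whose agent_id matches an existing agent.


INNER JOIN keeps only tickets rows whose agent_id matches an id in agents. Walk through each ticket:
  - ticket 1 (Bad redirect): agent_id=1 -> matches Alice
  - ticket 2 (Off by one): agent_id=NULL, no match -> dropped
  - ticket 3 (Timeout error): agent_id=1 -> matches Alice
  - ticket 4 (Slow page load): agent_id=NULL, no match -> dropped
  - ticket 5 (Memory leak): agent_id=2 -> matches Julia
  - ticket 6 (Broken link): agent_id=1 -> matches Alice
  - ticket 7 (Login fails): agent_id=3 -> matches Mia
So 2 of 7 rows are dropped.

SQL:
SELECT a.title, b.name AS agent
FROM tickets a
INNER JOIN agents b ON a.agent_id = b.id

Result:
title         | agent
--------------+------
Bad redirect  | Alice
Timeout error | Alice
Memory leak   | Julia
Broken link   | Alice
Login fails   | Mia  


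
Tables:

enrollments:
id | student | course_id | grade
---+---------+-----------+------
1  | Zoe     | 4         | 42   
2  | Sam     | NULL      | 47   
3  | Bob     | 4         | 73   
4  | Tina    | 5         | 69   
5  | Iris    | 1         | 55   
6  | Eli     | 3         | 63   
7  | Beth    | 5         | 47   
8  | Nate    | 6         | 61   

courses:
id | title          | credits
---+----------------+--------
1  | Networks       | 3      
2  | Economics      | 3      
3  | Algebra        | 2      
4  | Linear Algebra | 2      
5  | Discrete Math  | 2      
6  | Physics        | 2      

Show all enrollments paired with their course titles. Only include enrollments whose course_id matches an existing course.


INNER JOIN keeps only enrollments rows whose course_id matches an id in courses. Walk through each enrollment:
  - enrollment 1 (Zoe): course_id=4 -> matches Linear Algebra
  - enrollment 2 (Sam): course_id=NULL, no match -> dropped
  - enrollment 3 (Bob): course_id=4 -> matches Linear Algebra
  - enrollment 4 (Tina): course_id=5 -> matches Discrete Math
  - enrollment 5 (Iris): course_id=1 -> matches Networks
  - enrollment 6 (Eli): course_id=3 -> matches Algebra
  - enrollment 7 (Beth): course_id=5 -> matches Discrete Math
  - enrollment 8 (Nate): course_id=6 -> matches Physics
So 1 of 8 rows is dropped.

SQL:
SELECT a.student, b.title AS course
FROM enrollments a
INNER JOIN courses b ON a.course_id = b.id

Result:
student | course        
--------+---------------
Zoe     | Linear Algebra
Bob     | Linear Algebra
Tina    | Discrete Math 
Iris    | Networks      
Eli     | Algebra       
Beth    | Discrete Math 
Nate    | Physics       


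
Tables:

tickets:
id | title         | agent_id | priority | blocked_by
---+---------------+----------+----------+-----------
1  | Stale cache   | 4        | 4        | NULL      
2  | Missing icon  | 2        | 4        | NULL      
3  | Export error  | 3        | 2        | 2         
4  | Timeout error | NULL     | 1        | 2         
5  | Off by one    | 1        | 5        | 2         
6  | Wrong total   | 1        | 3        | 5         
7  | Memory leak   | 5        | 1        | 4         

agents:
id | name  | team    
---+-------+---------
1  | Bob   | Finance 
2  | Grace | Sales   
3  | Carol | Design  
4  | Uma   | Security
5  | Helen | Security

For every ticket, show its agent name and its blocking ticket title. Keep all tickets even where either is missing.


Two LEFT JOINs from the same base table tickets: one to agents via agent_id, one to tickets itself via blocked_by. Both are LEFT so every ticket is preserved.
Match against agents:
  - ticket 1 (Stale cache): agent_id=4 -> matches Uma
  - ticket 2 (Missing icon): agent_id=2 -> matches Grace
  - ticket 3 (Export error): agent_id=3 -> matches Carol
  - ticket 4 (Timeout error): agent_id=NULL, no match -> kept with NULL
  - ticket 5 (Off by one): agent_id=1 -> matches Bob
  - ticket 6 (Wrong total): agent_id=1 -> matches Bob
  - ticket 7 (Memory leak): agent_id=5 -> matches Helen
Match against tickets (self):
  - ticket 1 (Stale cache): blocked_by=NULL -> NULL
  - ticket 2 (Missing icon): blocked_by=NULL -> NULL
  - ticket 3 (Export error): blocked_by=2 -> Missing icon
  - ticket 4 (Timeout error): blocked_by=2 -> Missing icon
  - ticket 5 (Off by one): blocked_by=2 -> Missing icon
  - ticket 6 (Wrong total): blocked_by=5 -> Off by one
  - ticket 7 (Memory leak): blocked_by=4 -> Timeout error

SQL:
SELECT a.title, b.name AS agent, c.title AS blocked_by
FROM tickets a
LEFT JOIN agents b ON a.agent_id = b.id
LEFT JOIN tickets c ON a.blocked_by = c.id

Result:
title         | agent | blocked_by   
--------------+-------+--------------
Stale cache   | Uma   | NULL         
Missing icon  | Grace | NULL         
Export error  | Carol | Missing icon 
Timeout error | NULL  | Missing icon 
Off by one    | Bob   | Missing icon 
Wrong total   | Bob   | Off by one   
Memory leak   | Helen | Timeout error


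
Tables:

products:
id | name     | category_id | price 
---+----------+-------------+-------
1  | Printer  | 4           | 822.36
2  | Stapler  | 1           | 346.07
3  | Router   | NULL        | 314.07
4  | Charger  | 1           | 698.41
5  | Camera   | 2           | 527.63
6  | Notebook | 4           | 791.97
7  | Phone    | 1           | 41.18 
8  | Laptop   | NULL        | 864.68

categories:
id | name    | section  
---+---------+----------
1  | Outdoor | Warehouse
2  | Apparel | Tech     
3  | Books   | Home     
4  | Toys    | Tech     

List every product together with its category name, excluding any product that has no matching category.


INNER JOIN keeps only products rows whose category_id matches an id in categories. Walk through each product:
  - product 1 (Printer): category_id=4 -> matches Toys
  - product 2 (Stapler): category_id=1 -> matches Outdoor
  - product 3 (Router): category_id=NULL, no match -> dropped
  - product 4 (Charger): category_id=1 -> matches Outdoor
  - product 5 (Camera): category_id=2 -> matches Apparel
  - product 6 (Notebook): category_id=4 -> matches Toys
  - product 7 (Phone): category_id=1 -> matches Outdoor
  - product 8 (Laptop): category_id=NULL, no match -> dropped
So 2 of 8 rows are dropped.

SQL:
SELECT a.name, b.name AS category
FROM products a
INNER JOIN categories b ON a.category_id = b.id

Result:
name     | category
---------+---------
Printer  | Toys    
Stapler  | Outdoor 
Charger  | Outdoor 
Camera   | Apparel 
Notebook | Toys    
Phone    | Outdoor 


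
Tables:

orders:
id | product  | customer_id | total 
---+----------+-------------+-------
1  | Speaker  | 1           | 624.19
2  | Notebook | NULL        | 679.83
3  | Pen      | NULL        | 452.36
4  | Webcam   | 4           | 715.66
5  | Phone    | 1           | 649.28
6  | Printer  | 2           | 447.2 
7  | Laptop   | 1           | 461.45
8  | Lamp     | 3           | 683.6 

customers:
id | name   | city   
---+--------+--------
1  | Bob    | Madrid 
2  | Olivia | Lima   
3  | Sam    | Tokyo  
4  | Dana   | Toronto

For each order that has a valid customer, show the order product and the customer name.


INNER JOIN keeps only orders rows whose customer_id matches an id in customers. Walk through each order:
  - order 1 (Speaker): customer_id=1 -> matches Bob
  - order 2 (Notebook): customer_id=NULL, no match -> dropped
  - order 3 (Pen): customer_id=NULL, no match -> dropped
  - order 4 (Webcam): customer_id=4 -> matches Dana
  - order 5 (Phone): customer_id=1 -> matches Bob
  - order 6 (Printer): customer_id=2 -> matches Olivia
  - order 7 (Laptop): customer_id=1 -> matches Bob
  - order 8 (Lamp): customer_id=3 -> matches Sam
So 2 of 8 rows are dropped.

SQL:
SELECT a.product, b.name AS customer
FROM orders a
INNER JOIN customers b ON a.customer_id = b.id

Result:
product | customer
--------+---------
Speaker | Bob     
Webcam  | Dana    
Phone   | Bob     
Printer | Olivia  
Laptop  | Bob     
Lamp    | Sam     
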